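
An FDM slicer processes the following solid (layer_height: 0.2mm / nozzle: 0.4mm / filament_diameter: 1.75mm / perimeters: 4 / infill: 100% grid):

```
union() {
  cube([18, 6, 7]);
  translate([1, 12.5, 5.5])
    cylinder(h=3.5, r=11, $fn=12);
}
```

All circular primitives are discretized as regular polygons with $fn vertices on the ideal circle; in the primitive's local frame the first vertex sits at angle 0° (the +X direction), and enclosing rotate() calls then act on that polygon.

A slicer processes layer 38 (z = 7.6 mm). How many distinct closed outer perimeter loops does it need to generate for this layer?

1

At z = 7.6 mm: the cube does not reach this height (z outside [0, 7]); the cylinder at (1, 12.5): section is a regular 12-gon, circumradius r=11; Combining (union): only the r=11 cylinder at (1, 12.5) is present, so the union is just that shape — 1 connected region. The result has 1 disconnected region.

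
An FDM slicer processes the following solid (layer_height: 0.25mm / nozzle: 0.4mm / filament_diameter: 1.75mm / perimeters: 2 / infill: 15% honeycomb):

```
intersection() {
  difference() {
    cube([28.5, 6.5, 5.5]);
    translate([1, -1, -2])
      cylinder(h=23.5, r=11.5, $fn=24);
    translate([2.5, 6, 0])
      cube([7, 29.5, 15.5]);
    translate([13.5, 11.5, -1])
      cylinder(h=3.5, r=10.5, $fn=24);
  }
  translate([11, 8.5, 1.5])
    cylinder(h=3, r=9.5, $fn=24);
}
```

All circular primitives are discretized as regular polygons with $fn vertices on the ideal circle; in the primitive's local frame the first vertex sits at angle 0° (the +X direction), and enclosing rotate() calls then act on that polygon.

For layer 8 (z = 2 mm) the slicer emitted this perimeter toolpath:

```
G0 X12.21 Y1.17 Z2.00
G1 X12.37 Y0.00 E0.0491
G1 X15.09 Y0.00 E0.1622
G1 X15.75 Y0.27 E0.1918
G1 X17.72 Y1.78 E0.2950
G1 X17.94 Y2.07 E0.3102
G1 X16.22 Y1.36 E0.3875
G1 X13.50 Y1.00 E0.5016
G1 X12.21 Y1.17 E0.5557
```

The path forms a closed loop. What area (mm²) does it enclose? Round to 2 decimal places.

Apply the shoelace formula to the sequence of (X, Y) vertices; enclosed area = 4.93 mm².

4.93 mm²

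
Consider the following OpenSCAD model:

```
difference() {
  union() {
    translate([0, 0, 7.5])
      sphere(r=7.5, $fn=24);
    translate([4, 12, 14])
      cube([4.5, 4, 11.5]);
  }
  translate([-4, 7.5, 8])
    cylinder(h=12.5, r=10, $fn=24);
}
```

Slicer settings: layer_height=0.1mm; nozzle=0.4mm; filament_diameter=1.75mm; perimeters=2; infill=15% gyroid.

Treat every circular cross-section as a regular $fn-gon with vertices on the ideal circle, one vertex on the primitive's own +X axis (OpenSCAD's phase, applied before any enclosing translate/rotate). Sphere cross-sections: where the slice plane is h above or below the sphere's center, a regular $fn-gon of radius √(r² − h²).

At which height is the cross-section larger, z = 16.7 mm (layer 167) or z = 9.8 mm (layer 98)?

Layer 167 (z = 16.7): the sphere is absent (|z−center|=9.200 > r=7.5); the cube at (4, 12) (footprint 4.5×4) is included at this height (area 18.00 mm²); Combining (union): only the 4.5×4 cube at (4, 12) is present, so the union is just that shape — area = 18.00 mm²; the cylinder at (-4, 7.5): section is a regular 24-gon, circumradius r=10 (area = (24/2)·10.000²·sin(360°/24) = 310.58 mm²); After the difference (first − rest): starting from that combined region (18.00 mm²), the r=10 cylinder at (-4, 7.5) partially overlaps it — only the 0.67 mm² overlap (of its 310.58 mm²) is removed, clipping the outline — area = 17.33 mm². So its area = 17.33 mm². Layer 98 (z = 9.8): the sphere: section is a regular 24-gon, circumradius = √(r²−h²) = √(7.5²−2.3²) = 7.139 (area = (24/2)·7.139²·sin(360°/24) = 158.27 mm²); the cube at (4, 12) is absent (z outside [14, 25.5]); Combining (union): only the r=7.5 sphere is present, so the union is just that shape — area = 158.27 mm²; the r=10 cylinder at (-4, 7.5) contributes a regular 24-gon of circumradius 10 (area = (24/2)·10.000²·sin(360°/24) = 310.58 mm²); Subtracting the remaining from the first: starting from the result so far (158.27 mm²), the r=10 cylinder at (-4, 7.5) partially overlaps it — only the 86.64 mm² overlap (of its 310.58 mm²) is removed, clipping the outline — area = 71.63 mm². So its area = 71.63 mm². Layer 98 is larger (71.63 vs 17.33 mm²).

layer 98 (z = 9.8 mm)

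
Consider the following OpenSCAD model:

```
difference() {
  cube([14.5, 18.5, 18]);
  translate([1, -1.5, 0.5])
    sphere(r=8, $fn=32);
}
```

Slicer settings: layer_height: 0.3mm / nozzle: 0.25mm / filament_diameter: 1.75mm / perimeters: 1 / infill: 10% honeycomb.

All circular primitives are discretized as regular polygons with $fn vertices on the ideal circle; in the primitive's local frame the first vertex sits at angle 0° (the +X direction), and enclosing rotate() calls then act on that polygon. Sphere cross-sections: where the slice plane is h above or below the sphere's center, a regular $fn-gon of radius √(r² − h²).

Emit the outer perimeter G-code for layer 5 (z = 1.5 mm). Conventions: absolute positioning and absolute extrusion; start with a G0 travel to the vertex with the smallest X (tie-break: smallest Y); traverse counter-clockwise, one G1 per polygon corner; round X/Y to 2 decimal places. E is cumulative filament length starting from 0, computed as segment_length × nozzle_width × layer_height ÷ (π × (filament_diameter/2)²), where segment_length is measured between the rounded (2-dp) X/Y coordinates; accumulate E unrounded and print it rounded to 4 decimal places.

At z = 1.5 mm: the 14.5×18.5 cube contributes its full rectangle; the r=8 sphere at (1, -1.5) contributes a regular 32-gon of circumradius √(8²−1²) = 7.937; Taking the first minus the rest: starting from the 14.5×18.5 cube, the r=8 sphere at (1, -1.5) partially overlaps it — only the 43.76 mm² overlap (of its 196.65 mm²) is removed, clipping the outline — 1 connected region. The outline is a single polygon with 13 vertices. Extrusion per mm of travel: 0.25 × 0.3 / (π × 0.875²) = 0.031181. Accumulating E over each segment gives final E = 1.9586.

G0 X0.00 Y6.34 Z1.50
G1 X1.00 Y6.44 E0.0313
G1 X2.55 Y6.28 E0.0799
G1 X4.04 Y5.83 E0.1285
G1 X5.41 Y5.10 E0.1769
G1 X6.61 Y4.11 E0.2254
G1 X7.60 Y2.91 E0.2739
G1 X8.33 Y1.54 E0.3223
G1 X8.78 Y0.05 E0.3708
G1 X8.79 Y0.00 E0.3724
G1 X14.50 Y0.00 E0.5505
G1 X14.50 Y18.50 E1.1273
G1 X0.00 Y18.50 E1.5794
G1 X0.00 Y6.34 E1.9586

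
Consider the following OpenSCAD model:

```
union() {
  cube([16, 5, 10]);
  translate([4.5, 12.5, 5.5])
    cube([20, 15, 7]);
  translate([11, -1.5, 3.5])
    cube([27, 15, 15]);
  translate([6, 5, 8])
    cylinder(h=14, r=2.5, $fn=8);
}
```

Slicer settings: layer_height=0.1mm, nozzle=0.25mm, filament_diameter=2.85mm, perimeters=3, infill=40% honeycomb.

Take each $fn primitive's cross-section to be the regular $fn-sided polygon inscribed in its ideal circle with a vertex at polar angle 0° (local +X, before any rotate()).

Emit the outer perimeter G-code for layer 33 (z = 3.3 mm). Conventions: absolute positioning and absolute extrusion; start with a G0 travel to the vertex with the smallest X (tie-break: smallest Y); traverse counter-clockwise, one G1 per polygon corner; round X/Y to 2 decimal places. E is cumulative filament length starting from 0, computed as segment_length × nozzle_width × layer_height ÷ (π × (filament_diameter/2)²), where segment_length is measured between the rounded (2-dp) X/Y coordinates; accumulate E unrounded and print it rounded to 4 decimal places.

At z = 3.3 mm: the 16×5 cube contributes its full rectangle; the cube at (4.5, 12.5) is not intersected at this z (z outside [5.5, 12.5]); the cube at (11, -1.5) does not reach this height (z outside [3.5, 18.5]); the cylinder at (6, 5) does not reach this height (z outside [8, 22]); Taking the union: only the 16×5 cube is present, so the union is just that shape — 1 connected region. The outline is a single polygon with 4 vertices. Extrusion per mm of travel: 0.25 × 0.1 / (π × 1.425²) = 0.003919. Accumulating E over each segment gives final E = 0.1646.

G0 X0.00 Y0.00 Z3.30
G1 X16.00 Y0.00 E0.0627
G1 X16.00 Y5.00 E0.0823
G1 X0.00 Y5.00 E0.1450
G1 X0.00 Y0.00 E0.1646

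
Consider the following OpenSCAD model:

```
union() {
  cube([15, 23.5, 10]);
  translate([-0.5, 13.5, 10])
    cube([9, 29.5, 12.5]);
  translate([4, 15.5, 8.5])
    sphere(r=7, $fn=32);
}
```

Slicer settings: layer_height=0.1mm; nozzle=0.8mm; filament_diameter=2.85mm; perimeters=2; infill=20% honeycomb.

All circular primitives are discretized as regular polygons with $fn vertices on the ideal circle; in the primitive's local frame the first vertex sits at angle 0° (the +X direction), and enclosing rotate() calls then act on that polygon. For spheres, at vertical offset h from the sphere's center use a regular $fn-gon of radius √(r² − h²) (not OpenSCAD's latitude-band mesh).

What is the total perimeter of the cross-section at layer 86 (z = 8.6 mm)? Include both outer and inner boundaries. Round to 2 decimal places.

78.98 mm

At z = 8.6 mm: the cube is present — its section is the full 15×23.5 rectangle (perimeter 77.00 mm); the cube at (-0.5, 13.5) is absent (z outside [10, 22.5]); the sphere at (4, 15.5): section is a regular 32-gon, circumradius = √(r²−h²) = √(7²−0.1²) = 6.999 (perimeter = 2·32·6.999·sin(180°/32) = 43.91 mm); Combining (union): the regions partially overlap (shared area 129.05 mm²), so the edge portions inside another operand are dropped and the merged outline is re-measured after clipping — boundary = 78.98 mm. Overall, the cross-section is a single solid region. Total boundary length (outer) = 78.98 mm.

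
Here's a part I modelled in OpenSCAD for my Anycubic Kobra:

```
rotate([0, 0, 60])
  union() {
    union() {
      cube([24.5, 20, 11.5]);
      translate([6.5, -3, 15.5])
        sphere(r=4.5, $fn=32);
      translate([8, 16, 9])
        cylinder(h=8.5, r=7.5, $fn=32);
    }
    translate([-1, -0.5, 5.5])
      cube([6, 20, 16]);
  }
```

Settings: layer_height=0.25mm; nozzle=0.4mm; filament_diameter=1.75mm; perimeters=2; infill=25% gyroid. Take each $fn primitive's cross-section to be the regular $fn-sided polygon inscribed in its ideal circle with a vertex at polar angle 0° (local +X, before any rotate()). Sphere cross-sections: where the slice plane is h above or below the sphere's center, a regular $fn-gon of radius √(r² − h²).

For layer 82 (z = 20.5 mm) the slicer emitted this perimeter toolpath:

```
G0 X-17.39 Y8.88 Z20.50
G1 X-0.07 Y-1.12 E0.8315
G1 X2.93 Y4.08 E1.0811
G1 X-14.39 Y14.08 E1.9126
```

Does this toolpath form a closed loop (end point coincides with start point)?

Start point (G0): (-17.39, 8.88). End point (last G1): the path does not return to the start — open.

no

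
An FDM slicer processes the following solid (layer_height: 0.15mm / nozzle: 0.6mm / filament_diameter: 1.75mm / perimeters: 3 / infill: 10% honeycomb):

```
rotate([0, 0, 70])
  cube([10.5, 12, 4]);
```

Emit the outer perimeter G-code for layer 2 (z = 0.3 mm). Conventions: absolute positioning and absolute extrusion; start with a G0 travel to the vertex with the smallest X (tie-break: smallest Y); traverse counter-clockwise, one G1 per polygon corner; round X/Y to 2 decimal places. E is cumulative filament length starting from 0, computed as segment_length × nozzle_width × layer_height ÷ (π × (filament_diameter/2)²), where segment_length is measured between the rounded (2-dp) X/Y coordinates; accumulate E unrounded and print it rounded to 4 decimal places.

G0 X-11.28 Y4.10 Z0.30
G1 X0.00 Y0.00 E0.4491
G1 X3.59 Y9.87 E0.8421
G1 X-7.69 Y13.97 E1.2912
G1 X-11.28 Y4.10 E1.6841

At z = 0.3 mm: the cube (footprint 10.5×12) is included at this height; (rotated 70° about Z; rotation is an isometry so areas/perimeters/island counts are preserved). The outline is a single polygon with 4 vertices. Extrusion per mm of travel: 0.6 × 0.15 / (π × 0.875²) = 0.037418. Accumulating E over each segment gives final E = 1.6841.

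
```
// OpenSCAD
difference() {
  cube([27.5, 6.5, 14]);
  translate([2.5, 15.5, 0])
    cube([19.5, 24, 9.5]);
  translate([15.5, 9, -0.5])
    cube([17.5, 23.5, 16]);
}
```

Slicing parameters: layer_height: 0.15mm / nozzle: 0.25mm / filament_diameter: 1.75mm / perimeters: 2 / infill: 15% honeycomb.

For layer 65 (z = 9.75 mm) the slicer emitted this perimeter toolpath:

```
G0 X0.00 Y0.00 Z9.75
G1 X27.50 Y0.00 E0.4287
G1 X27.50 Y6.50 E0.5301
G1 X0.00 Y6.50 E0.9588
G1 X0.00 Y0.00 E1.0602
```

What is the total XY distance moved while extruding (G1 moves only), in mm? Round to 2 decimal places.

Sum the Euclidean lengths of each G1 segment: total = 68.00 mm.

68.00 mm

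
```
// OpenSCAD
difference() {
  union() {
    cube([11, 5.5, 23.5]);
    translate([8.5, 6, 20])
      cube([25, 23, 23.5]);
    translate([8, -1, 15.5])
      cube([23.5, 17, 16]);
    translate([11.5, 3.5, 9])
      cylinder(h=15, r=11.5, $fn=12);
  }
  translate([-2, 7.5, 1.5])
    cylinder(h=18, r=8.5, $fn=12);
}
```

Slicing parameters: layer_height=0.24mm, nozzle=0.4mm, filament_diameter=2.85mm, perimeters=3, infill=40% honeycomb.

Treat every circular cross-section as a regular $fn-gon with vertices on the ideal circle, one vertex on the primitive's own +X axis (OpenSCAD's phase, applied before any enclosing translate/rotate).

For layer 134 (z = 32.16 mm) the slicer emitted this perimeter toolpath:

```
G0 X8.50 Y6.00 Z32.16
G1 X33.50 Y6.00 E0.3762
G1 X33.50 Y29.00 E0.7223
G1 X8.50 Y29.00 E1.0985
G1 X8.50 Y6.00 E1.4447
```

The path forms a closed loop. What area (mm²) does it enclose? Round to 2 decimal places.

575.00 mm²

Apply the shoelace formula to the sequence of (X, Y) vertices; enclosed area = 575.00 mm².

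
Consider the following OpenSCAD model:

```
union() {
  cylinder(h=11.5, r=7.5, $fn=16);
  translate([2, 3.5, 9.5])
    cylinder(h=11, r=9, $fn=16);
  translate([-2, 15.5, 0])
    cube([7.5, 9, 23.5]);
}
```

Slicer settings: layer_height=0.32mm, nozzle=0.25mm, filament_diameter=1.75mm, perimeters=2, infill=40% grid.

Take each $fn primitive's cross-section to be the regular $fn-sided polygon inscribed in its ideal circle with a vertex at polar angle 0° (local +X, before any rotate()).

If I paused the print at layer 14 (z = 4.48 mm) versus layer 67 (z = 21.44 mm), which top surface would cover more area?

layer 14 (z = 4.48 mm)

Layer 14 (z = 4.48): the r=7.5 cylinder gives a regular 16-gon of circumradius 7.5 (constant along its height) (area = (16/2)·7.500²·sin(360°/16) = 172.21 mm²); the cylinder at (2, 3.5) is absent (z outside [9.5, 20.5]); the cube at (-2, 15.5) (footprint 7.5×9) is included at this height (area 67.50 mm²); Taking the union: the 2 present regions are separate (no shared area or edge), so areas and boundary lengths simply add and each stays a separate island — area = 239.71 mm². So its area = 239.71 mm². Layer 67 (z = 21.44): the cylinder is absent (z outside [0, 11.5]); the cylinder at (2, 3.5) is absent (z outside [9.5, 20.5]); the cube at (-2, 15.5) (footprint 7.5×9) is included at this height (area 67.50 mm²); Taking the union: only the 7.5×9 cube at (-2, 15.5) is present, so the union is just that shape — area = 67.50 mm². So its area = 67.50 mm². Layer 14 is larger (239.71 vs 67.50 mm²).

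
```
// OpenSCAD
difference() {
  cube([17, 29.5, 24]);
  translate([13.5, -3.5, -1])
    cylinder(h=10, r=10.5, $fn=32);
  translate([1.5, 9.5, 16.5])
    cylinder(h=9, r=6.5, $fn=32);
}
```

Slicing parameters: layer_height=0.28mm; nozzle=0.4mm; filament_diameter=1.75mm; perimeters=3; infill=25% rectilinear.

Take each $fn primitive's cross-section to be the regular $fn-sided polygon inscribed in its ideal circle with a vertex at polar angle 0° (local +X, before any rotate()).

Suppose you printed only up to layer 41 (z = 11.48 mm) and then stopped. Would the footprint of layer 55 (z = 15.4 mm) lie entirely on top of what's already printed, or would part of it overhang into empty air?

Compare the two slices. At z = 11.48: the cube (footprint 17×29.5) is included at this height (area 501.50 mm²); the cylinder at (13.5, -3.5) is not intersected at this z (z outside [-1, 9]); the cylinder at (1.5, 9.5) is absent (z outside [16.5, 25.5]); After the difference (first − rest): none of the subtracted shapes is present at this height, so the 17×29.5 cube is unchanged — area = 501.50 mm². At z = 15.4: the cube is present — its section is the full 17×29.5 rectangle (area 501.50 mm²); the cylinder at (13.5, -3.5) does not reach this height (z outside [-1, 9]); the cylinder at (1.5, 9.5) is absent (z outside [16.5, 25.5]); Subtracting the remaining from the first: none of the subtracted shapes is present at this height, so the 17×29.5 cube is unchanged — area = 501.50 mm². Checking containment: the cross-section at z = 15.4 is a subset of the cross-section at z = 11.48.

entirely on top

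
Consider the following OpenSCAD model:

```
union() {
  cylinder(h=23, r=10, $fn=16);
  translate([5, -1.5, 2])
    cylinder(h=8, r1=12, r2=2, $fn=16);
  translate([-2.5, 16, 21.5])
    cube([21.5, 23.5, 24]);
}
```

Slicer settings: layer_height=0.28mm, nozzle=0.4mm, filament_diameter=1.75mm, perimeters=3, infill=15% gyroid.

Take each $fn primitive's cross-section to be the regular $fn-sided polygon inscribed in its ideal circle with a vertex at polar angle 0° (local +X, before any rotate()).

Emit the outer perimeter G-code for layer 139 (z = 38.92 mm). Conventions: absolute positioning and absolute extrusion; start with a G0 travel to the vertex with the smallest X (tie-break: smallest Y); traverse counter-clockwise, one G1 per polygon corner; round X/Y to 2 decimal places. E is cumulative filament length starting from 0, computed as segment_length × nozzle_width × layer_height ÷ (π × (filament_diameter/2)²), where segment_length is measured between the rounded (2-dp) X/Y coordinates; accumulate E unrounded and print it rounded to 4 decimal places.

At z = 38.92 mm: the cylinder is not intersected at this z (z outside [0, 23]); the cone at (5, -1.5) is not intersected at this z (z outside [2, 10]); the cube at (-2.5, 16) (footprint 21.5×23.5) is included at this height; Taking the union: only the 21.5×23.5 cube at (-2.5, 16) is present, so the union is just that shape — 1 connected region. The outline is a single polygon with 4 vertices. Extrusion per mm of travel: 0.4 × 0.28 / (π × 0.875²) = 0.046564. Accumulating E over each segment gives final E = 4.1908.

G0 X-2.50 Y16.00 Z38.92
G1 X19.00 Y16.00 E1.0011
G1 X19.00 Y39.50 E2.0954
G1 X-2.50 Y39.50 E3.0965
G1 X-2.50 Y16.00 E4.1908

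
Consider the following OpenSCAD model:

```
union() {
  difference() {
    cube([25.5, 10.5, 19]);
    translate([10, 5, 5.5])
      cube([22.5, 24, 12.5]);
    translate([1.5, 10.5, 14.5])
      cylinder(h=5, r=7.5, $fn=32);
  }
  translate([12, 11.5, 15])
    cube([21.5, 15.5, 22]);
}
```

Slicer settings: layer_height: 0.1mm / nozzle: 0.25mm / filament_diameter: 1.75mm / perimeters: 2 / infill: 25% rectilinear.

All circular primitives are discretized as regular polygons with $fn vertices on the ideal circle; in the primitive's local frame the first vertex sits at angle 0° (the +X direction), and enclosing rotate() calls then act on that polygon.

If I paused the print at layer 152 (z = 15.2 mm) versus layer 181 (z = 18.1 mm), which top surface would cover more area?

layer 181 (z = 18.1 mm)

Layer 152 (z = 15.2): the cube is present — its section is the full 25.5×10.5 rectangle (area 267.75 mm²); the 22.5×24 cube at (10, 5) contributes its full rectangle (area 540.00 mm²); the r=7.5 cylinder at (1.5, 10.5) gives a regular 32-gon of circumradius 7.5 (constant along its height) (area = (32/2)·7.500²·sin(360°/32) = 175.58 mm²); After the difference (first − rest): starting from the 25.5×10.5 cube (267.75 mm²), the 22.5×24 cube at (10, 5) partially overlaps it — only the 85.25 mm² overlap (of its 540.00 mm²) is removed, clipping the outline; the r=7.5 cylinder at (1.5, 10.5) partially overlaps it — only the 55.03 mm² overlap (of its 175.58 mm²) is removed, clipping the outline — area = 127.47 mm²; the cube at (12, 11.5) (footprint 21.5×15.5) is included at this height (area 333.25 mm²); Taking the union: the 2 present regions are separate (no shared area or edge), so areas and boundary lengths simply add and each stays a separate island — area = 460.72 mm². So its area = 460.72 mm². Layer 181 (z = 18.1): the cube (footprint 25.5×10.5) is included at this height (area 267.75 mm²); the cube at (10, 5) does not reach this height (z outside [5.5, 18]); the r=7.5 cylinder at (1.5, 10.5) gives a regular 32-gon of circumradius 7.5 (constant along its height) (area = (32/2)·7.500²·sin(360°/32) = 175.58 mm²); Taking the first minus the rest: starting from the 25.5×10.5 cube (267.75 mm²), the r=7.5 cylinder at (1.5, 10.5) partially overlaps it — only the 55.03 mm² overlap (of its 175.58 mm²) is removed, clipping the outline — area = 212.72 mm²; the 21.5×15.5 cube at (12, 11.5) contributes its full rectangle (area 333.25 mm²); Combining (union): the 2 present regions are separate (no shared area or edge), so areas and boundary lengths simply add and each stays a separate island — area = 545.97 mm². So its area = 545.97 mm². Layer 181 is larger (545.97 vs 460.72 mm²).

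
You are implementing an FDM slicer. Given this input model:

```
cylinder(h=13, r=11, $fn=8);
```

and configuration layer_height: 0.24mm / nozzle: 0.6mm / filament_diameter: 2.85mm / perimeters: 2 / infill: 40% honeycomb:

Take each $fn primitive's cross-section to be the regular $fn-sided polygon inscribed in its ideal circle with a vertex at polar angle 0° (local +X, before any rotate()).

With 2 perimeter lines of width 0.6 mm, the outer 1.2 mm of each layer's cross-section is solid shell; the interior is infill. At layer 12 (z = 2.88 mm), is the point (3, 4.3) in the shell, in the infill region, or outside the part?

infill

At z = 2.88 mm: the r=11 cylinder contributes a regular 8-gon of circumradius 11. Overall, the cross-section is a single solid region. The nearest boundary edge runs (7.78, 7.78)→(0.00, 11.00); distance from the point to it = 5.04 mm. The point is inside the cross-section and 5.04 mm from the nearest boundary — more than the 1.2 mm shell width (2 × 0.6), so it's in the infill interior.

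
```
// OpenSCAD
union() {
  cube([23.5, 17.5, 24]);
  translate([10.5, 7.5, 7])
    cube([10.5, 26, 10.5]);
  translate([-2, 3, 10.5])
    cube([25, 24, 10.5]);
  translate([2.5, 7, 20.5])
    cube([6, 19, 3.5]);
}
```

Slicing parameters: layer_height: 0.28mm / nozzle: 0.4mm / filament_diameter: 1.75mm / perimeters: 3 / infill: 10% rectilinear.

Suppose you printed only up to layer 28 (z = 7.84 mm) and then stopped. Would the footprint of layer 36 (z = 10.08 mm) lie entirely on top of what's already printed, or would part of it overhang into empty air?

Compare the two slices. At z = 7.84: the cube is present — its section is the full 23.5×17.5 rectangle (area 411.25 mm²); the cube at (10.5, 7.5) (footprint 10.5×26) is included at this height (area 273.00 mm²); the cube at (-2, 3) is not intersected at this z (z outside [10.5, 21]); the cube at (2.5, 7) is absent (z outside [20.5, 24]); Taking the union: the regions partially overlap — summed areas 684.25 mm² minus the doubly-counted overlap 105.00 mm² gives 579.25 mm² — area = 579.25 mm². At z = 10.08: the cube (footprint 23.5×17.5) is included at this height (area 411.25 mm²); the cube at (10.5, 7.5) is present — its section is the full 10.5×26 rectangle (area 273.00 mm²); the cube at (-2, 3) is absent (z outside [10.5, 21]); the cube at (2.5, 7) does not reach this height (z outside [20.5, 24]); Merging all regions: the regions partially overlap — summed areas 684.25 mm² minus the doubly-counted overlap 105.00 mm² gives 579.25 mm² — area = 579.25 mm². Checking containment: the cross-section at z = 10.08 is a subset of the cross-section at z = 7.84.

entirely on top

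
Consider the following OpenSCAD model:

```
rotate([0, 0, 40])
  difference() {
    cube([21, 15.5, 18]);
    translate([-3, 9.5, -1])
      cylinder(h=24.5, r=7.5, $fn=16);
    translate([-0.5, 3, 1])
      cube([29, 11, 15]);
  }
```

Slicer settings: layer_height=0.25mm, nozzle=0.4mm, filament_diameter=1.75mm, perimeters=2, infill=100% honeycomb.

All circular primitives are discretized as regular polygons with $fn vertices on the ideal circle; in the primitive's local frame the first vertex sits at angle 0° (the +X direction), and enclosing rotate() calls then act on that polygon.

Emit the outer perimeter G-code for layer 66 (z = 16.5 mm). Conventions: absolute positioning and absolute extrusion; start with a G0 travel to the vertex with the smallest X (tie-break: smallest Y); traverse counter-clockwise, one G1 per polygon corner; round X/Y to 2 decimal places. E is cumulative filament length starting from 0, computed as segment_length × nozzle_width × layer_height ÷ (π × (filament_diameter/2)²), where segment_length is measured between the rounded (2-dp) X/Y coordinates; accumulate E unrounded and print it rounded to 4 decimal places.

G0 X-9.00 Y12.68 Z16.50
G1 X-7.75 Y12.82 E0.0523
G1 X-4.94 Y12.00 E0.1740
G1 X-2.66 Y10.17 E0.2955
G1 X-1.25 Y7.60 E0.4174
G1 X-0.93 Y4.70 E0.5387
G1 X-1.71 Y2.04 E0.6540
G1 X0.00 Y0.00 E0.7646
G1 X16.09 Y13.50 E1.6378
G1 X6.12 Y25.37 E2.2823
G1 X-9.00 Y12.68 E3.1030

At z = 16.5 mm: the cube (footprint 21×15.5) is included at this height; the r=7.5 cylinder at (-3, 9.5) gives a regular 16-gon of circumradius 7.5 (constant along its height); the cube at (-0.5, 3) is not intersected at this z (z outside [1, 16]); Subtracting the remaining from the first: starting from the 21×15.5 cube, the r=7.5 cylinder at (-3, 9.5) partially overlaps it — only the 42.37 mm² overlap (of its 172.21 mm²) is removed, clipping the outline — 1 connected region; (rotated 40° about Z; rotation is an isometry so areas/perimeters/island counts are preserved). The outline is a single polygon with 10 vertices. Extrusion per mm of travel: 0.4 × 0.25 / (π × 0.875²) = 0.041575. Accumulating E over each segment gives final E = 3.1030.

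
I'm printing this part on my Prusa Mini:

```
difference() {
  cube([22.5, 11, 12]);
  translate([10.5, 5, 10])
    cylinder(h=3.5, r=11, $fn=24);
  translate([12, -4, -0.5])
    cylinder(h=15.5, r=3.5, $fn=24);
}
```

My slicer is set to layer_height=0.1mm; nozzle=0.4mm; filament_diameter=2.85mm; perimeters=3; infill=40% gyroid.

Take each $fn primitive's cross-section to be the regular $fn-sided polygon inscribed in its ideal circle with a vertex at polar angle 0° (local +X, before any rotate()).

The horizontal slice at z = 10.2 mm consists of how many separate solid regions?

3

At z = 10.2 mm: the cube is present — its section is the full 22.5×11 rectangle; the r=11 cylinder at (10.5, 5) gives a regular 24-gon of circumradius 11 (constant along its height); the cylinder at (12, -4): section is a regular 24-gon, circumradius r=3.5; Subtracting the remaining from the first: starting from the 22.5×11 cube, the r=11 cylinder at (10.5, 5) partially overlaps it — only the 227.94 mm² overlap (of its 375.81 mm²) is removed, clipping the outline; the r=3.5 cylinder at (12, -4) misses the remaining region (no effect) — 3 connected regions. The result has 3 disconnected regions.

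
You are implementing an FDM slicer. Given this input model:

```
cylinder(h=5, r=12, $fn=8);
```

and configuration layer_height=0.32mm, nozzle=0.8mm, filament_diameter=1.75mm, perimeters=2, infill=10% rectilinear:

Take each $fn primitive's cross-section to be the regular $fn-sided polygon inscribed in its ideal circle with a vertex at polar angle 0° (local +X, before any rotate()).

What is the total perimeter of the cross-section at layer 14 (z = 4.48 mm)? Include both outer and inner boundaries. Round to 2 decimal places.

73.48 mm

At z = 4.48 mm: the r=12 cylinder contributes a regular 8-gon of circumradius 12 (perimeter = 2·8·12.000·sin(180°/8) = 73.48 mm). Overall, the cross-section is a single solid region. Total boundary length (outer) = 73.48 mm.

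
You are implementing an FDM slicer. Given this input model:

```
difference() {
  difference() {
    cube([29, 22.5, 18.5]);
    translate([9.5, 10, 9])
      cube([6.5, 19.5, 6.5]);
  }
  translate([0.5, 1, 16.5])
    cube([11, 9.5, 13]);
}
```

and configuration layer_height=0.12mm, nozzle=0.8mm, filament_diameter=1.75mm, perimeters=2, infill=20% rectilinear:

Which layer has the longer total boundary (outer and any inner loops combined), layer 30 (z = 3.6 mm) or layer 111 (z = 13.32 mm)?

Layer 30 (z = 3.6): the cube is present — its section is the full 29×22.5 rectangle (perimeter 103.00 mm); the cube at (9.5, 10) does not reach this height (z outside [9, 15.5]); Taking the first minus the rest: none of the subtracted shapes is present at this height, so the 29×22.5 cube is unchanged — boundary = 103.00 mm; the cube at (0.5, 1) is absent (z outside [16.5, 29.5]); After the difference (first − rest): none of the subtracted shapes is present at this height, so that combined region is unchanged — boundary = 103.00 mm. So its perimeter = 103.00 mm. Layer 111 (z = 13.32): the cube is present — its section is the full 29×22.5 rectangle (perimeter 103.00 mm); the cube at (9.5, 10) (footprint 6.5×19.5) is included at this height (perimeter 52.00 mm); Subtracting the remaining from the first: starting from the 29×22.5 cube, the 6.5×19.5 cube at (9.5, 10) partially overlaps it — only the 81.25 mm² overlap (of its 126.75 mm²) is removed, clipping the outline — boundary = 128.00 mm; the cube at (0.5, 1) does not reach this height (z outside [16.5, 29.5]); After the difference (first − rest): none of the subtracted shapes is present at this height, so that combined region is unchanged — boundary = 128.00 mm. So its perimeter = 128.00 mm. Layer 111 is larger (128.00 vs 103.00 mm).

layer 111 (z = 13.32 mm)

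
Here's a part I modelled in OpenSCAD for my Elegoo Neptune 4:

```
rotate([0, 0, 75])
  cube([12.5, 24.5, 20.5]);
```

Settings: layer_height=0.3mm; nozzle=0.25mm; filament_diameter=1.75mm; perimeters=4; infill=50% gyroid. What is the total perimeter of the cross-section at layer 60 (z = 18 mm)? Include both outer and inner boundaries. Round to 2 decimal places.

At z = 18 mm: the cube is present — its section is the full 12.5×24.5 rectangle (perimeter 74.00 mm); (whole slice rotated 75° about Z — lengths, areas and connectivity unchanged). Overall, the cross-section is a single solid region. Total boundary length (outer) = 74.00 mm.

74.00 mm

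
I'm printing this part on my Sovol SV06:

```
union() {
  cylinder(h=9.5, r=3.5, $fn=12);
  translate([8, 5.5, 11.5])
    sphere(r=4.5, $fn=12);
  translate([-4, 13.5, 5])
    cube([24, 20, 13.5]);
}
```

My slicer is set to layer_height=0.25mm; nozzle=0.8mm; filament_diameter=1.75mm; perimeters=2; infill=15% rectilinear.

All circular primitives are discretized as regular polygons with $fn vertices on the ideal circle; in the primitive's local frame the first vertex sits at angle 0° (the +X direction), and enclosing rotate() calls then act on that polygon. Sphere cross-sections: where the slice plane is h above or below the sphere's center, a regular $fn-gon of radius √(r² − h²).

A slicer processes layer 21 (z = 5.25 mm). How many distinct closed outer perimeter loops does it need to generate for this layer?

2

At z = 5.25 mm: the r=3.5 cylinder contributes a regular 12-gon of circumradius 3.5; the sphere at (8, 5.5) is absent (|z−center|=6.250 > r=4.5); the 24×20 cube at (-4, 13.5) contributes its full rectangle; Combining (union): the 2 present regions are separate (no shared area or edge), so areas and boundary lengths simply add and each stays a separate island — 2 connected regions. The result has 2 disconnected regions.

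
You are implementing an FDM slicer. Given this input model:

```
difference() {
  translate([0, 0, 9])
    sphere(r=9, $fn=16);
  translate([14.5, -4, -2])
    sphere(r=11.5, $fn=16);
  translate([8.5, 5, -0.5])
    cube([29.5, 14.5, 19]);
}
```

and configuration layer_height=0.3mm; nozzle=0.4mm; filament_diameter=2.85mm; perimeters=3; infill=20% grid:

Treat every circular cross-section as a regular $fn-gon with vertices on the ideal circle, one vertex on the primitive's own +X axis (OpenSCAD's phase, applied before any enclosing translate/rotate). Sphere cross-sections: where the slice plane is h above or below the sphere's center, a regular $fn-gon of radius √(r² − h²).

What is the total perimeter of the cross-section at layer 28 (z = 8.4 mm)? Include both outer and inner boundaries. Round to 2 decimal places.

56.06 mm

At z = 8.4 mm: the sphere: section is a regular 16-gon, circumradius = √(r²−h²) = √(9²−0.6²) = 8.980 (perimeter = 2·16·8.980·sin(180°/16) = 56.06 mm); the sphere at (14.5, -4): section is a regular 16-gon, circumradius = √(r²−h²) = √(11.5²−10.4²) = 4.908 (perimeter = 2·16·4.908·sin(180°/16) = 30.64 mm); the cube at (8.5, 5) is present — its section is the full 29.5×14.5 rectangle (perimeter 88.00 mm); Subtracting the remaining from the first: starting from the r=9 sphere, the r=11.5 sphere at (14.5, -4) misses the remaining region (no effect); the 29.5×14.5 cube at (8.5, 5) misses the remaining region (no effect) — boundary = 56.06 mm. Overall, the cross-section is a single solid region. Total boundary length (outer) = 56.06 mm.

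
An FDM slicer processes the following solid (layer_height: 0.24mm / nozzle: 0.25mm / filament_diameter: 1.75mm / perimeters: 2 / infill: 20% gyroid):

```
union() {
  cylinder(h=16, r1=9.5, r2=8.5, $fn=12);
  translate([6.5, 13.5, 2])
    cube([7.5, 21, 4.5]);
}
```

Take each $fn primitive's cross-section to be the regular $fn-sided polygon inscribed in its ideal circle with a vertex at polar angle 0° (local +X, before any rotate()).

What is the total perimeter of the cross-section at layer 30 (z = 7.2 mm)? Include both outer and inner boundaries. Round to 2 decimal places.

56.22 mm

At z = 7.2 mm: the cone (r1=9.5→r2=8.5) has section circumradius 9.050 here — a regular 12-gon (perimeter = 2·12·9.050·sin(180°/12) = 56.22 mm); the cube at (6.5, 13.5) is not intersected at this z (z outside [2, 6.5]); Taking the union: only the cone is present, so the union is just that shape — boundary = 56.22 mm. Overall, the cross-section is a single solid region. Total boundary length (outer) = 56.22 mm.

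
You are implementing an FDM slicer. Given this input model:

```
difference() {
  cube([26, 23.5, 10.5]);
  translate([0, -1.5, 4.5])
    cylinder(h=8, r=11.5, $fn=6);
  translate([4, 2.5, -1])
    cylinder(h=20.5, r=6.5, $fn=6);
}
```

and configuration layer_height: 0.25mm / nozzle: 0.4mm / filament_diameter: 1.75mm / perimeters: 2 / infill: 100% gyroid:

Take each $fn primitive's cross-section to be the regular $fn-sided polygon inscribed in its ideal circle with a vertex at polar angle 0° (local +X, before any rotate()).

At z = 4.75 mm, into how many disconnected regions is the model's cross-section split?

1

At z = 4.75 mm: the 26×23.5 cube contributes its full rectangle; the r=11.5 cylinder at (0, -1.5) gives a regular 6-gon of circumradius 11.5 (constant along its height); the cylinder at (4, 2.5): section is a regular 6-gon, circumradius r=6.5; Subtracting the remaining from the first: starting from the 26×23.5 cube, the r=11.5 cylinder at (0, -1.5) partially overlaps it — only the 69.30 mm² overlap (of its 343.60 mm²) is removed, clipping the outline; the r=6.5 cylinder at (4, 2.5) partially overlaps it — only the 8.11 mm² overlap (of its 109.77 mm²) is removed, clipping the outline — 1 connected region. The result has 1 disconnected region.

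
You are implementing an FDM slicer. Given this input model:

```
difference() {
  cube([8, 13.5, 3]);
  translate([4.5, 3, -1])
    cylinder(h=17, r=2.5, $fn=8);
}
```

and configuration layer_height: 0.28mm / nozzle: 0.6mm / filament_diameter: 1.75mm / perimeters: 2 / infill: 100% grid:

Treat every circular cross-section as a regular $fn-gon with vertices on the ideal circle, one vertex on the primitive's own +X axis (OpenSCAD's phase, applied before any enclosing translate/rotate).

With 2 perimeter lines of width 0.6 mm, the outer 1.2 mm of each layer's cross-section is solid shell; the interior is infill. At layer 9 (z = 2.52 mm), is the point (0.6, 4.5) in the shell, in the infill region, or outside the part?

shell

At z = 2.52 mm: the cube is present — its section is the full 8×13.5 rectangle; the r=2.5 cylinder at (4.5, 3) contributes a regular 8-gon of circumradius 2.5; Subtracting the remaining from the first: starting from the 8×13.5 cube, the r=2.5 cylinder at (4.5, 3) lies wholly inside it (removes its full 17.68 mm² and its 15.31 mm outline becomes a hole wall) — 1 connected region with 1 hole. Overall, the cross-section is one region with 1 hole. The nearest boundary edge runs (0.00, 0.00)→(0.00, 13.50); distance from the point to it = 0.60 mm. The point is inside the cross-section, 0.60 mm from the nearest boundary — within the 1.2 mm shell band (2 × 0.6).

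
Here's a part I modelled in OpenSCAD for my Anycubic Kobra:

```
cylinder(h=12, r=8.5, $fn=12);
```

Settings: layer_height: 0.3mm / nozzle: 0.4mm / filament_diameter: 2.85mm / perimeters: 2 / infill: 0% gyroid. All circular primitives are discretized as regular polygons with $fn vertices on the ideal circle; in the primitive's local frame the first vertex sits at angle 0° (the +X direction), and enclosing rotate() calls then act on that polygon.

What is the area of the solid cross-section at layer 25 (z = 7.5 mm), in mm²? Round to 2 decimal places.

216.75 mm²

At z = 7.5 mm: the r=8.5 cylinder contributes a regular 12-gon of circumradius 8.5 (area = (12/2)·8.500²·sin(360°/12) = 216.75 mm²). Overall, the cross-section is a single solid region. Net area = 216.75 mm².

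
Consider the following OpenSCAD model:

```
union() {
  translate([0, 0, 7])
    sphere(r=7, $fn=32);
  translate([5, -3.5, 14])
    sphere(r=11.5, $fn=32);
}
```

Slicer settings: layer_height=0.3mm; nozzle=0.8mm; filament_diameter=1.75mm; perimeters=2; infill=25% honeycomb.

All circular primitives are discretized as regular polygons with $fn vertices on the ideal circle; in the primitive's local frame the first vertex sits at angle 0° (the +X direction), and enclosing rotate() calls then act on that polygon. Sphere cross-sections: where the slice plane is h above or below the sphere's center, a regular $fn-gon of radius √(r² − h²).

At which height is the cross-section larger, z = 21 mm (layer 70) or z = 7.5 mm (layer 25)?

Layer 70 (z = 21): the sphere is not intersected at this z (|z−center|=14.000 > r=7); the r=11.5 sphere at (5, -3.5) slices to a regular 32-gon of circumradius 9.124 (√(r²−h²) with h=7 from center) (area = (32/2)·9.124²·sin(360°/32) = 259.86 mm²); Combining (union): only the r=11.5 sphere at (5, -3.5) is present, so the union is just that shape — area = 259.86 mm². So its area = 259.86 mm². Layer 25 (z = 7.5): the r=7 sphere contributes a regular 32-gon of circumradius √(7²−0.5²) = 6.982 (area = (32/2)·6.982²·sin(360°/32) = 152.17 mm²); the r=11.5 sphere at (5, -3.5) contributes a regular 32-gon of circumradius √(11.5²−6.5²) = 9.487 (area = (32/2)·9.487²·sin(360°/32) = 280.93 mm²); Taking the union: the regions partially overlap — summed areas 433.10 mm² minus the doubly-counted overlap 109.66 mm² gives 323.44 mm² — area = 323.44 mm². So its area = 323.44 mm². Layer 25 is larger (323.44 vs 259.86 mm²).

layer 25 (z = 7.5 mm)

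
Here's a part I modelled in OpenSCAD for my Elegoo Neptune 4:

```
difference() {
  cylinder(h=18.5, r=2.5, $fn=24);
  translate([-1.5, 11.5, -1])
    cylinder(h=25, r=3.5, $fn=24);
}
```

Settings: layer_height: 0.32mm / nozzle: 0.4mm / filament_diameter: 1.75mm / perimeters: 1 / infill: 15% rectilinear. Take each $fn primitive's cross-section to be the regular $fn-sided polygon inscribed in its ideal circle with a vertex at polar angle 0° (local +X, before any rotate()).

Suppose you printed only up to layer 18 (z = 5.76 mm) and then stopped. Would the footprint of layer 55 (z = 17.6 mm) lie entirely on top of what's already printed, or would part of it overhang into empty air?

Compare the two slices. At z = 5.76: the cylinder: section is a regular 24-gon, circumradius r=2.5 (area = (24/2)·2.500²·sin(360°/24) = 19.41 mm²); the r=3.5 cylinder at (-1.5, 11.5) contributes a regular 24-gon of circumradius 3.5 (area = (24/2)·3.500²·sin(360°/24) = 38.05 mm²); Taking the first minus the rest: starting from the r=2.5 cylinder (19.41 mm²), the r=3.5 cylinder at (-1.5, 11.5) misses the remaining region (no effect) — area = 19.41 mm². At z = 17.6: the cylinder: section is a regular 24-gon, circumradius r=2.5 (area = (24/2)·2.500²·sin(360°/24) = 19.41 mm²); the cylinder at (-1.5, 11.5): section is a regular 24-gon, circumradius r=3.5 (area = (24/2)·3.500²·sin(360°/24) = 38.05 mm²); After the difference (first − rest): starting from the r=2.5 cylinder (19.41 mm²), the r=3.5 cylinder at (-1.5, 11.5) misses the remaining region (no effect) — area = 19.41 mm². Checking containment: the cross-section at z = 17.6 is a subset of the cross-section at z = 5.76.

entirely on top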